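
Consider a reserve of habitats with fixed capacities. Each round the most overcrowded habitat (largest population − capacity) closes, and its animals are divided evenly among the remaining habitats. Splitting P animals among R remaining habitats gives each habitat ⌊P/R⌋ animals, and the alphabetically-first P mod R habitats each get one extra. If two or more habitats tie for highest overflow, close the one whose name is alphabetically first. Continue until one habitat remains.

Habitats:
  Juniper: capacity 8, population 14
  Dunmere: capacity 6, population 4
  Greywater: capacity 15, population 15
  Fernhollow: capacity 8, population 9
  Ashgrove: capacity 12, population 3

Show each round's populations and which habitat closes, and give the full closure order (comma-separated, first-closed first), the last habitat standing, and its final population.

Closure order: Juniper, Fernhollow, Greywater, Dunmere
Last habitat: Ashgrove with 45 animals

Round 1: Ashgrove=3 Dunmere=4 Fernhollow=9 Greywater=15 Juniper=14 → close Juniper (overflow 6)
  14÷4 = 3 each, +1 to first 2
Round 2: Ashgrove=7 Dunmere=8 Fernhollow=12 Greywater=18 → close Fernhollow (overflow 4)
  12÷3 = 4 each, +1 to first 0
Round 3: Ashgrove=11 Dunmere=12 Greywater=22 → close Greywater (overflow 7)
  22÷2 = 11 each, +1 to first 0
Round 4: Ashgrove=22 Dunmere=23 → close Dunmere (overflow 17)
  23÷1 = 23 each, +1 to first 0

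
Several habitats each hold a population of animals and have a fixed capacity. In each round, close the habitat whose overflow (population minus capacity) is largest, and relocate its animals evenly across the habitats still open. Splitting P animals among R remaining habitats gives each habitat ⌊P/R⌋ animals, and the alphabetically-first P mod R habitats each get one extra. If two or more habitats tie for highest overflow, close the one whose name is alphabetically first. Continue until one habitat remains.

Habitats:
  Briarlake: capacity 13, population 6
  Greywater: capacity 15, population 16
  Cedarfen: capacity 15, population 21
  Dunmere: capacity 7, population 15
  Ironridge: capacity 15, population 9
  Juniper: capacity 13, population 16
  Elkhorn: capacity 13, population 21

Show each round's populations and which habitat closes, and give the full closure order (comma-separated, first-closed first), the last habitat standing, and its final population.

Round 1: Briarlake=6 Cedarfen=21 Dunmere=15 Elkhorn=21 Greywater=16 Ironridge=9 Juniper=16 → close Dunmere (overflow 8)
  15÷6 = 2 each, +1 to first 3
Round 2: Briarlake=9 Cedarfen=24 Elkhorn=24 Greywater=18 Ironridge=11 Juniper=18 → close Elkhorn (overflow 11)
  24÷5 = 4 each, +1 to first 4
Round 3: Briarlake=14 Cedarfen=29 Greywater=23 Ironridge=16 Juniper=22 → close Cedarfen (overflow 14)
  29÷4 = 7 each, +1 to first 1
Round 4: Briarlake=22 Greywater=30 Ironridge=23 Juniper=29 → close Juniper (overflow 16)
  29÷3 = 9 each, +1 to first 2
Round 5: Briarlake=32 Greywater=40 Ironridge=32 → close Greywater (overflow 25)
  40÷2 = 20 each, +1 to first 0
Round 6: Briarlake=52 Ironridge=52 → close Briarlake (overflow 39)
  52÷1 = 52 each, +1 to first 0

Closure order: Dunmere, Elkhorn, Cedarfen, Juniper, Greywater, Briarlake
Last habitat: Ironridge with 104 animals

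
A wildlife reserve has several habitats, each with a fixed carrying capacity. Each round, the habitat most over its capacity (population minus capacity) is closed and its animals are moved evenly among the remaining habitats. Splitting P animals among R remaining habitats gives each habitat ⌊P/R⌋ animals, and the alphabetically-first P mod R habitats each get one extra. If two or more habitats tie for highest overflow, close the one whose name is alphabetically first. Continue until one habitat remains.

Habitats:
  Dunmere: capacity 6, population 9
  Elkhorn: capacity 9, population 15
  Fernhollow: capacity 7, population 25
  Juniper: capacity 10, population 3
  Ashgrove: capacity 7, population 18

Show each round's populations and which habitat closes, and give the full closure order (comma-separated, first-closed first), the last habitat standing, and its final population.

Round 1: Ashgrove=18 Dunmere=9 Elkhorn=15 Fernhollow=25 Juniper=3 → close Fernhollow (overflow 18)
  25÷4 = 6 each, +1 to first 1
Round 2: Ashgrove=25 Dunmere=15 Elkhorn=21 Juniper=9 → close Ashgrove (overflow 18)
  25÷3 = 8 each, +1 to first 1
Round 3: Dunmere=24 Elkhorn=29 Juniper=17 → close Elkhorn (overflow 20)
  29÷2 = 14 each, +1 to first 1
Round 4: Dunmere=39 Juniper=31 → close Dunmere (overflow 33)
  39÷1 = 39 each, +1 to first 0

Closure order: Fernhollow, Ashgrove, Elkhorn, Dunmere
Last habitat: Juniper with 70 animals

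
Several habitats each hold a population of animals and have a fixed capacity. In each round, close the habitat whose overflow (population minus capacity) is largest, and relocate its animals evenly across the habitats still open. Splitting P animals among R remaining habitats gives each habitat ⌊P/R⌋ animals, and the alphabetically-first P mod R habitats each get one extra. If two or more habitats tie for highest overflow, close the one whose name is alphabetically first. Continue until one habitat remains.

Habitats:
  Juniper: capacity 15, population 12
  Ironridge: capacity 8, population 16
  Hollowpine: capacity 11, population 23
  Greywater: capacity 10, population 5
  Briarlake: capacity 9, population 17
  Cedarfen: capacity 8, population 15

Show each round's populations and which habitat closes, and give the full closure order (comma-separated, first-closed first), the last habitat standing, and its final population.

Closure order: Hollowpine, Briarlake, Cedarfen, Ironridge, Greywater
Last habitat: Juniper with 88 animals

Round 1: Briarlake=17 Cedarfen=15 Greywater=5 Hollowpine=23 Ironridge=16 Juniper=12 → close Hollowpine (overflow 12)
  23÷5 = 4 each, +1 to first 3
Round 2: Briarlake=22 Cedarfen=20 Greywater=10 Ironridge=20 Juniper=16 → close Briarlake (overflow 13)
  22÷4 = 5 each, +1 to first 2
Round 3: Cedarfen=26 Greywater=16 Ironridge=25 Juniper=21 → close Cedarfen (overflow 18)
  26÷3 = 8 each, +1 to first 2
Round 4: Greywater=25 Ironridge=34 Juniper=29 → close Ironridge (overflow 26)
  34÷2 = 17 each, +1 to first 0
Round 5: Greywater=42 Juniper=46 → close Greywater (overflow 32)
  42÷1 = 42 each, +1 to first 0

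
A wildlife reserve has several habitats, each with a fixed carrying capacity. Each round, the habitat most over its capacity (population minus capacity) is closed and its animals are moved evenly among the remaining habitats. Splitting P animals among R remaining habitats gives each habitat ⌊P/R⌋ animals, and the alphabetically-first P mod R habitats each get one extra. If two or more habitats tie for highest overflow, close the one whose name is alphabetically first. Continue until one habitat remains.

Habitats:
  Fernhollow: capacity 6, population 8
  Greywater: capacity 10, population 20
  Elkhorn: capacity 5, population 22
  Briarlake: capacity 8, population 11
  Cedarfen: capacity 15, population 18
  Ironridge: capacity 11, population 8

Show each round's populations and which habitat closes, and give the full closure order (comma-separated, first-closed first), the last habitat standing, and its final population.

Closure order: Elkhorn, Greywater, Briarlake, Cedarfen, Fernhollow
Last habitat: Ironridge with 87 animals

Round 1: Briarlake=11 Cedarfen=18 Elkhorn=22 Fernhollow=8 Greywater=20 Ironridge=8 → close Elkhorn (overflow 17)
  22÷5 = 4 each, +1 to first 2
Round 2: Briarlake=16 Cedarfen=23 Fernhollow=12 Greywater=24 Ironridge=12 → close Greywater (overflow 14)
  24÷4 = 6 each, +1 to first 0
Round 3: Briarlake=22 Cedarfen=29 Fernhollow=18 Ironridge=18 → close Briarlake (overflow 14)
  22÷3 = 7 each, +1 to first 1
Round 4: Cedarfen=37 Fernhollow=25 Ironridge=25 → close Cedarfen (overflow 22)
  37÷2 = 18 each, +1 to first 1
Round 5: Fernhollow=44 Ironridge=43 → close Fernhollow (overflow 38)
  44÷1 = 44 each, +1 to first 0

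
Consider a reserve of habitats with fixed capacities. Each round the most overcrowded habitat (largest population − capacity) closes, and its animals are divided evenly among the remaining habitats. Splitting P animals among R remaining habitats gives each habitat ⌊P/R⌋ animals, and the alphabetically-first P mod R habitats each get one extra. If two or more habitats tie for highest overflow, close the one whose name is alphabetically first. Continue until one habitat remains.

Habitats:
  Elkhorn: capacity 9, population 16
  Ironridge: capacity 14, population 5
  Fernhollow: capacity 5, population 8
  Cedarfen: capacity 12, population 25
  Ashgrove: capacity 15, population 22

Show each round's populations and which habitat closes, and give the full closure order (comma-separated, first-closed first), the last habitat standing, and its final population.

Round 1: Ashgrove=22 Cedarfen=25 Elkhorn=16 Fernhollow=8 Ironridge=5 → close Cedarfen (overflow 13)
  25÷4 = 6 each, +1 to first 1
Round 2: Ashgrove=29 Elkhorn=22 Fernhollow=14 Ironridge=11 → close Ashgrove (overflow 14)
  29÷3 = 9 each, +1 to first 2
Round 3: Elkhorn=32 Fernhollow=24 Ironridge=20 → close Elkhorn (overflow 23)
  32÷2 = 16 each, +1 to first 0
Round 4: Fernhollow=40 Ironridge=36 → close Fernhollow (overflow 35)
  40÷1 = 40 each, +1 to first 0

Closure order: Cedarfen, Ashgrove, Elkhorn, Fernhollow
Last habitat: Ironridge with 76 animals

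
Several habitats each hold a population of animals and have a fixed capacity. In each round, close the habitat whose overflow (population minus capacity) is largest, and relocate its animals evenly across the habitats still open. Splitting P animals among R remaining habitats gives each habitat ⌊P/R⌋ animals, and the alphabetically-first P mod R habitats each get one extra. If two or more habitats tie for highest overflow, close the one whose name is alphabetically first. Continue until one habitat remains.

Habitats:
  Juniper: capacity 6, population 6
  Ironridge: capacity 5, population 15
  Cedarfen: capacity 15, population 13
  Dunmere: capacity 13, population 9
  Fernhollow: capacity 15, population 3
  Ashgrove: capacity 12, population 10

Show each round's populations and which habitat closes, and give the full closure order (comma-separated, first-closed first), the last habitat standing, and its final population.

Round 1: Ashgrove=10 Cedarfen=13 Dunmere=9 Fernhollow=3 Ironridge=15 Juniper=6 → close Ironridge (overflow 10)
  15÷5 = 3 each, +1 to first 0
Round 2: Ashgrove=13 Cedarfen=16 Dunmere=12 Fernhollow=6 Juniper=9 → close Juniper (overflow 3)
  9÷4 = 2 each, +1 to first 1
Round 3: Ashgrove=16 Cedarfen=18 Dunmere=14 Fernhollow=8 → close Ashgrove (overflow 4)
  16÷3 = 5 each, +1 to first 1
Round 4: Cedarfen=24 Dunmere=19 Fernhollow=13 → close Cedarfen (overflow 9)
  24÷2 = 12 each, +1 to first 0
Round 5: Dunmere=31 Fernhollow=25 → close Dunmere (overflow 18)
  31÷1 = 31 each, +1 to first 0

Closure order: Ironridge, Juniper, Ashgrove, Cedarfen, Dunmere
Last habitat: Fernhollow with 56 animals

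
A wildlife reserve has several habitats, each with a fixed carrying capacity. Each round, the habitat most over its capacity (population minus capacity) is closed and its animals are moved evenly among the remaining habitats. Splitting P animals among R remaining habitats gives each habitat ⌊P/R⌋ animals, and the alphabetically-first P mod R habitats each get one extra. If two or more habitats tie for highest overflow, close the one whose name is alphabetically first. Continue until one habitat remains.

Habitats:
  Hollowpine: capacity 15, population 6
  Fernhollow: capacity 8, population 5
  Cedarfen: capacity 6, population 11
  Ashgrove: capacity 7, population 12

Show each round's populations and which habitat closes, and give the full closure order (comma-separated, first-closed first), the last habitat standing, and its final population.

Closure order: Ashgrove, Cedarfen, Fernhollow
Last habitat: Hollowpine with 34 animals

Round 1: Ashgrove=12 Cedarfen=11 Fernhollow=5 Hollowpine=6 → close Ashgrove (overflow 5)
  12÷3 = 4 each, +1 to first 0
Round 2: Cedarfen=15 Fernhollow=9 Hollowpine=10 → close Cedarfen (overflow 9)
  15÷2 = 7 each, +1 to first 1
Round 3: Fernhollow=17 Hollowpine=17 → close Fernhollow (overflow 9)
  17÷1 = 17 each, +1 to first 0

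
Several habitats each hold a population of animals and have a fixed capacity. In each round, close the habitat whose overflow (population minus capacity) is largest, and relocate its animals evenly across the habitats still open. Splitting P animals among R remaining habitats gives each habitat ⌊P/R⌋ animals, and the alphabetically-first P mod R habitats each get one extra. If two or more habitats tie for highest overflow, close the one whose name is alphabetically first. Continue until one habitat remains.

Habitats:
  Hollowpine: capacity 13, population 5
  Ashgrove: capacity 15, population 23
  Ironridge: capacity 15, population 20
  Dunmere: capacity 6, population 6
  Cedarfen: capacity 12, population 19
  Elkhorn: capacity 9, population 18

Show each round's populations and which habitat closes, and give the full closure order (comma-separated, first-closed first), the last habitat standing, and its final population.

Round 1: Ashgrove=23 Cedarfen=19 Dunmere=6 Elkhorn=18 Hollowpine=5 Ironridge=20 → close Elkhorn (overflow 9)
  18÷5 = 3 each, +1 to first 3
Round 2: Ashgrove=27 Cedarfen=23 Dunmere=10 Hollowpine=8 Ironridge=23 → close Ashgrove (overflow 12)
  27÷4 = 6 each, +1 to first 3
Round 3: Cedarfen=30 Dunmere=17 Hollowpine=15 Ironridge=29 → close Cedarfen (overflow 18)
  30÷3 = 10 each, +1 to first 0
Round 4: Dunmere=27 Hollowpine=25 Ironridge=39 → close Ironridge (overflow 24)
  39÷2 = 19 each, +1 to first 1
Round 5: Dunmere=47 Hollowpine=44 → close Dunmere (overflow 41)
  47÷1 = 47 each, +1 to first 0

Closure order: Elkhorn, Ashgrove, Cedarfen, Ironridge, Dunmere
Last habitat: Hollowpine with 91 animals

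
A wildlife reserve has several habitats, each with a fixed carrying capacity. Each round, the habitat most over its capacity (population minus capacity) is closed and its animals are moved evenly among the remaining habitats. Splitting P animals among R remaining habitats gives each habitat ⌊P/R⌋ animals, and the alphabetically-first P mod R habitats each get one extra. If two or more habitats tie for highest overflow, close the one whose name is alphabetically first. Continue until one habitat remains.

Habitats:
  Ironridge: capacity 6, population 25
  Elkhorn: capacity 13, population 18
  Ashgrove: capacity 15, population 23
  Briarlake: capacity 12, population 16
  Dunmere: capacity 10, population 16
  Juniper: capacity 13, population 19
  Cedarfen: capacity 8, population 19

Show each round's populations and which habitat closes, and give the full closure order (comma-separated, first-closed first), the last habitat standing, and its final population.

Round 1: Ashgrove=23 Briarlake=16 Cedarfen=19 Dunmere=16 Elkhorn=18 Ironridge=25 Juniper=19 → close Ironridge (overflow 19)
  25÷6 = 4 each, +1 to first 1
Round 2: Ashgrove=28 Briarlake=20 Cedarfen=23 Dunmere=20 Elkhorn=22 Juniper=23 → close Cedarfen (overflow 15)
  23÷5 = 4 each, +1 to first 3
Round 3: Ashgrove=33 Briarlake=25 Dunmere=25 Elkhorn=26 Juniper=27 → close Ashgrove (overflow 18)
  33÷4 = 8 each, +1 to first 1
Round 4: Briarlake=34 Dunmere=33 Elkhorn=34 Juniper=35 → close Dunmere (overflow 23)
  33÷3 = 11 each, +1 to first 0
Round 5: Briarlake=45 Elkhorn=45 Juniper=46 → close Briarlake (overflow 33)
  45÷2 = 22 each, +1 to first 1
Round 6: Elkhorn=68 Juniper=68 → close Elkhorn (overflow 55)
  68÷1 = 68 each, +1 to first 0

Closure order: Ironridge, Cedarfen, Ashgrove, Dunmere, Briarlake, Elkhorn
Last habitat: Juniper with 136 animals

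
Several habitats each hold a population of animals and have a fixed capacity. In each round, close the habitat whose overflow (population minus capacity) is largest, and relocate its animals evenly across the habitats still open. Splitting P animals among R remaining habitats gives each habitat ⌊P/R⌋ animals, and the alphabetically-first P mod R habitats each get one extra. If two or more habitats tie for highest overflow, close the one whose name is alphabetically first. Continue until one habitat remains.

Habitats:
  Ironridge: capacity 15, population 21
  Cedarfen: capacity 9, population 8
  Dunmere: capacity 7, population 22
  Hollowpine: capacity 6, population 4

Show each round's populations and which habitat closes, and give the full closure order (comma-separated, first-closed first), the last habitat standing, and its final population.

Closure order: Dunmere, Ironridge, Cedarfen
Last habitat: Hollowpine with 55 animals

Round 1: Cedarfen=8 Dunmere=22 Hollowpine=4 Ironridge=21 → close Dunmere (overflow 15)
  22÷3 = 7 each, +1 to first 1
Round 2: Cedarfen=16 Hollowpine=11 Ironridge=28 → close Ironridge (overflow 13)
  28÷2 = 14 each, +1 to first 0
Round 3: Cedarfen=30 Hollowpine=25 → close Cedarfen (overflow 21)
  30÷1 = 30 each, +1 to first 0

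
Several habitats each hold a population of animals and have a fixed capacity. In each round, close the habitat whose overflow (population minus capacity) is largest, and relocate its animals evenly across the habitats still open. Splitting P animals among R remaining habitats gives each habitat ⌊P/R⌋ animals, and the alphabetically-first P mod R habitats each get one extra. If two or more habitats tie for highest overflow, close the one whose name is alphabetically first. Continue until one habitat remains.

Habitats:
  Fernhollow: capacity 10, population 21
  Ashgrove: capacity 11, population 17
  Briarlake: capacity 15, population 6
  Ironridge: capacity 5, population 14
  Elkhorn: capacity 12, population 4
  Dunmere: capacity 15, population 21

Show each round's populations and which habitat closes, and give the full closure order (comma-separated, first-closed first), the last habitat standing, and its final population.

Round 1: Ashgrove=17 Briarlake=6 Dunmere=21 Elkhorn=4 Fernhollow=21 Ironridge=14 → close Fernhollow (overflow 11)
  21÷5 = 4 each, +1 to first 1
Round 2: Ashgrove=22 Briarlake=10 Dunmere=25 Elkhorn=8 Ironridge=18 → close Ironridge (overflow 13)
  18÷4 = 4 each, +1 to first 2
Round 3: Ashgrove=27 Briarlake=15 Dunmere=29 Elkhorn=12 → close Ashgrove (overflow 16)
  27÷3 = 9 each, +1 to first 0
Round 4: Briarlake=24 Dunmere=38 Elkhorn=21 → close Dunmere (overflow 23)
  38÷2 = 19 each, +1 to first 0
Round 5: Briarlake=43 Elkhorn=40 → close Briarlake (overflow 28)
  43÷1 = 43 each, +1 to first 0

Closure order: Fernhollow, Ironridge, Ashgrove, Dunmere, Briarlake
Last habitat: Elkhorn with 83 animals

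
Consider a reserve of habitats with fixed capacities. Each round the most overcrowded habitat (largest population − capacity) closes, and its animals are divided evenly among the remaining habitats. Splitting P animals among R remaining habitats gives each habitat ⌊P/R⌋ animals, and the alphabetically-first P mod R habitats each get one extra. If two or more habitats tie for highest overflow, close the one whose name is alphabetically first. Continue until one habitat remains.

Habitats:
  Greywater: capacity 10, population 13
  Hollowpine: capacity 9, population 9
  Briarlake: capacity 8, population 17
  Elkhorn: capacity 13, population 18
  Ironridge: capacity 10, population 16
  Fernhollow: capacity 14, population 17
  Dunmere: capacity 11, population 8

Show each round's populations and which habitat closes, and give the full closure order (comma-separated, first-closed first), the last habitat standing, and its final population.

Closure order: Briarlake, Elkhorn, Ironridge, Fernhollow, Greywater, Dunmere
Last habitat: Hollowpine with 98 animals

Round 1: Briarlake=17 Dunmere=8 Elkhorn=18 Fernhollow=17 Greywater=13 Hollowpine=9 Ironridge=16 → close Briarlake (overflow 9)
  17÷6 = 2 each, +1 to first 5
Round 2: Dunmere=11 Elkhorn=21 Fernhollow=20 Greywater=16 Hollowpine=12 Ironridge=18 → close Elkhorn (overflow 8)
  21÷5 = 4 each, +1 to first 1
Round 3: Dunmere=16 Fernhollow=24 Greywater=20 Hollowpine=16 Ironridge=22 → close Ironridge (overflow 12)
  22÷4 = 5 each, +1 to first 2
Round 4: Dunmere=22 Fernhollow=30 Greywater=25 Hollowpine=21 → close Fernhollow (overflow 16)
  30÷3 = 10 each, +1 to first 0
Round 5: Dunmere=32 Greywater=35 Hollowpine=31 → close Greywater (overflow 25)
  35÷2 = 17 each, +1 to first 1
Round 6: Dunmere=50 Hollowpine=48 → close Dunmere (overflow 39)
  50÷1 = 50 each, +1 to first 0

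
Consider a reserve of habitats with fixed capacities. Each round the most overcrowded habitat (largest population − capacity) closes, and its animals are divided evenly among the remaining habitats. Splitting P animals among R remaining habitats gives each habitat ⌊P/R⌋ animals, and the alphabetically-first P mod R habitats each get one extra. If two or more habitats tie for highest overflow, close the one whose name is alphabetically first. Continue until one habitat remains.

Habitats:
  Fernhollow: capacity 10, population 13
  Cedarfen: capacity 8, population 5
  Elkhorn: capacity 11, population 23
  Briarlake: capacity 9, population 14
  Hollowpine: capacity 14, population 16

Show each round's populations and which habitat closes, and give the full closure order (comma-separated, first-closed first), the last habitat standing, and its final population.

Closure order: Elkhorn, Briarlake, Fernhollow, Hollowpine
Last habitat: Cedarfen with 71 animals

Round 1: Briarlake=14 Cedarfen=5 Elkhorn=23 Fernhollow=13 Hollowpine=16 → close Elkhorn (overflow 12)
  23÷4 = 5 each, +1 to first 3
Round 2: Briarlake=20 Cedarfen=11 Fernhollow=19 Hollowpine=21 → close Briarlake (overflow 11)
  20÷3 = 6 each, +1 to first 2
Round 3: Cedarfen=18 Fernhollow=26 Hollowpine=27 → close Fernhollow (overflow 16)
  26÷2 = 13 each, +1 to first 0
Round 4: Cedarfen=31 Hollowpine=40 → close Hollowpine (overflow 26)
  40÷1 = 40 each, +1 to first 0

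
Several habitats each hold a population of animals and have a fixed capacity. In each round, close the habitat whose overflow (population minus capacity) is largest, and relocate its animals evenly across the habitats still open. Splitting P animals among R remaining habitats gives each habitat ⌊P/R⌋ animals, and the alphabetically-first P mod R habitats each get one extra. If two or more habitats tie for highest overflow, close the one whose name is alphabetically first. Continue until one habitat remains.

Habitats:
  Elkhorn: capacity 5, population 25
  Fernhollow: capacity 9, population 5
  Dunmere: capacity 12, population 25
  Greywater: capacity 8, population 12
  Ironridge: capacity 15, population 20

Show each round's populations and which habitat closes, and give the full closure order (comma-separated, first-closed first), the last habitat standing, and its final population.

Round 1: Dunmere=25 Elkhorn=25 Fernhollow=5 Greywater=12 Ironridge=20 → close Elkhorn (overflow 20)
  25÷4 = 6 each, +1 to first 1
Round 2: Dunmere=32 Fernhollow=11 Greywater=18 Ironridge=26 → close Dunmere (overflow 20)
  32÷3 = 10 each, +1 to first 2
Round 3: Fernhollow=22 Greywater=29 Ironridge=36 → close Greywater (overflow 21)
  29÷2 = 14 each, +1 to first 1
Round 4: Fernhollow=37 Ironridge=50 → close Ironridge (overflow 35)
  50÷1 = 50 each, +1 to first 0

Closure order: Elkhorn, Dunmere, Greywater, Ironridge
Last habitat: Fernhollow with 87 animals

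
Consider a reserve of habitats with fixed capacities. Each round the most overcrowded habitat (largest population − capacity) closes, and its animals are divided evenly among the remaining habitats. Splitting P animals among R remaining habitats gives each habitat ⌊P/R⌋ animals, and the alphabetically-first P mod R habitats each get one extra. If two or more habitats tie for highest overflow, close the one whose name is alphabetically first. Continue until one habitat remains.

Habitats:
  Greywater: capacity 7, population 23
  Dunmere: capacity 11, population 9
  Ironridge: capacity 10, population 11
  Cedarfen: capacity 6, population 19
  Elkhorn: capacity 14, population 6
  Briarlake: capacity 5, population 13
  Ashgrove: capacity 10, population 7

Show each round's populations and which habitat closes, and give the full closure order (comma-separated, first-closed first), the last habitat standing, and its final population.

Round 1: Ashgrove=7 Briarlake=13 Cedarfen=19 Dunmere=9 Elkhorn=6 Greywater=23 Ironridge=11 → close Greywater (overflow 16)
  23÷6 = 3 each, +1 to first 5
Round 2: Ashgrove=11 Briarlake=17 Cedarfen=23 Dunmere=13 Elkhorn=10 Ironridge=14 → close Cedarfen (overflow 17)
  23÷5 = 4 each, +1 to first 3
Round 3: Ashgrove=16 Briarlake=22 Dunmere=18 Elkhorn=14 Ironridge=18 → close Briarlake (overflow 17)
  22÷4 = 5 each, +1 to first 2
Round 4: Ashgrove=22 Dunmere=24 Elkhorn=19 Ironridge=23 → close Dunmere (overflow 13)
  24÷3 = 8 each, +1 to first 0
Round 5: Ashgrove=30 Elkhorn=27 Ironridge=31 → close Ironridge (overflow 21)
  31÷2 = 15 each, +1 to first 1
Round 6: Ashgrove=46 Elkhorn=42 → close Ashgrove (overflow 36)
  46÷1 = 46 each, +1 to first 0

Closure order: Greywater, Cedarfen, Briarlake, Dunmere, Ironridge, Ashgrove
Last habitat: Elkhorn with 88 animals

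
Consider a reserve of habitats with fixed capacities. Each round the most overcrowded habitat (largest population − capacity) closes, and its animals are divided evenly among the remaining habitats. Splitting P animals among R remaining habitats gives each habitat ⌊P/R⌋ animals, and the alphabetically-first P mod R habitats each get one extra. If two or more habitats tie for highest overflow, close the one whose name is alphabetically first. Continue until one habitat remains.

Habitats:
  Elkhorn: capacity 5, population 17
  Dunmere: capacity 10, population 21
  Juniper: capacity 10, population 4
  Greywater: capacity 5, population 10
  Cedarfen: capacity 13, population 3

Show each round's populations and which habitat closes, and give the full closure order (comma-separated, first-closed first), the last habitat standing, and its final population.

Closure order: Elkhorn, Dunmere, Greywater, Juniper
Last habitat: Cedarfen with 55 animals

Round 1: Cedarfen=3 Dunmere=21 Elkhorn=17 Greywater=10 Juniper=4 → close Elkhorn (overflow 12)
  17÷4 = 4 each, +1 to first 1
Round 2: Cedarfen=8 Dunmere=25 Greywater=14 Juniper=8 → close Dunmere (overflow 15)
  25÷3 = 8 each, +1 to first 1
Round 3: Cedarfen=17 Greywater=22 Juniper=16 → close Greywater (overflow 17)
  22÷2 = 11 each, +1 to first 0
Round 4: Cedarfen=28 Juniper=27 → close Juniper (overflow 17)
  27÷1 = 27 each, +1 to first 0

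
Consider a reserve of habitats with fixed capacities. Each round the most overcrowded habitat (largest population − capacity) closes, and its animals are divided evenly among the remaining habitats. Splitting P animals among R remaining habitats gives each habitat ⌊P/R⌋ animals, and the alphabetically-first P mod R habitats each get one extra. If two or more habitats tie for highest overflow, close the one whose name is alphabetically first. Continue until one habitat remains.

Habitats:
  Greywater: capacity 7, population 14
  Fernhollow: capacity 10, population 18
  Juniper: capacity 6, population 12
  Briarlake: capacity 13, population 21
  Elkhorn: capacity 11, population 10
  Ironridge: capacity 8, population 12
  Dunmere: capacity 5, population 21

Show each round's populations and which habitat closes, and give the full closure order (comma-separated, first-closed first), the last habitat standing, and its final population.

Closure order: Dunmere, Briarlake, Fernhollow, Greywater, Ironridge, Juniper
Last habitat: Elkhorn with 108 animals

Round 1: Briarlake=21 Dunmere=21 Elkhorn=10 Fernhollow=18 Greywater=14 Ironridge=12 Juniper=12 → close Dunmere (overflow 16)
  21÷6 = 3 each, +1 to first 3
Round 2: Briarlake=25 Elkhorn=14 Fernhollow=22 Greywater=17 Ironridge=15 Juniper=15 → close Briarlake (overflow 12)
  25÷5 = 5 each, +1 to first 0
Round 3: Elkhorn=19 Fernhollow=27 Greywater=22 Ironridge=20 Juniper=20 → close Fernhollow (overflow 17)
  27÷4 = 6 each, +1 to first 3
Round 4: Elkhorn=26 Greywater=29 Ironridge=27 Juniper=26 → close Greywater (overflow 22)
  29÷3 = 9 each, +1 to first 2
Round 5: Elkhorn=36 Ironridge=37 Juniper=35 → close Ironridge (overflow 29)
  37÷2 = 18 each, +1 to first 1
Round 6: Elkhorn=55 Juniper=53 → close Juniper (overflow 47)
  53÷1 = 53 each, +1 to first 0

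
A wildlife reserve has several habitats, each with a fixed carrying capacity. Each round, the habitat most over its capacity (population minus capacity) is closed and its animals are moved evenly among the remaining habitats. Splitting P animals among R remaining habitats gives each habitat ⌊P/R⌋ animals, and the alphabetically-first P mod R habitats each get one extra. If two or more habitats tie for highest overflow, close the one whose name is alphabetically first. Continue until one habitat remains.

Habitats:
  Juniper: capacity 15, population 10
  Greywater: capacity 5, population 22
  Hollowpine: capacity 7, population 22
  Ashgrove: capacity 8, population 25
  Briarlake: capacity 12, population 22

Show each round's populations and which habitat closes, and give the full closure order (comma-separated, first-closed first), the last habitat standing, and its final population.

Round 1: Ashgrove=25 Briarlake=22 Greywater=22 Hollowpine=22 Juniper=10 → close Ashgrove (overflow 17)
  25÷4 = 6 each, +1 to first 1
Round 2: Briarlake=29 Greywater=28 Hollowpine=28 Juniper=16 → close Greywater (overflow 23)
  28÷3 = 9 each, +1 to first 1
Round 3: Briarlake=39 Hollowpine=37 Juniper=25 → close Hollowpine (overflow 30)
  37÷2 = 18 each, +1 to first 1
Round 4: Briarlake=58 Juniper=43 → close Briarlake (overflow 46)
  58÷1 = 58 each, +1 to first 0

Closure order: Ashgrove, Greywater, Hollowpine, Briarlake
Last habitat: Juniper with 101 animals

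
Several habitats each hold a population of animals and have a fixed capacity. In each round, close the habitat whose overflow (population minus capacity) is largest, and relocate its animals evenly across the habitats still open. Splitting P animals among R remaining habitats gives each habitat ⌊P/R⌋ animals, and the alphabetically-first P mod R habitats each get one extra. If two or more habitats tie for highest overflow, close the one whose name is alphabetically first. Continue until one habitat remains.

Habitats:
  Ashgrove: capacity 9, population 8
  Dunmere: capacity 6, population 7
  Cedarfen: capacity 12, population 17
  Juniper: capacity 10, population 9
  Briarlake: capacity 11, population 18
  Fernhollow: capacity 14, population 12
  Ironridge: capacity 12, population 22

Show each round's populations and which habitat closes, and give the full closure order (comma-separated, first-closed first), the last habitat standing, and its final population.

Closure order: Ironridge, Briarlake, Cedarfen, Dunmere, Ashgrove, Juniper
Last habitat: Fernhollow with 93 animals

Round 1: Ashgrove=8 Briarlake=18 Cedarfen=17 Dunmere=7 Fernhollow=12 Ironridge=22 Juniper=9 → close Ironridge (overflow 10)
  22÷6 = 3 each, +1 to first 4
Round 2: Ashgrove=12 Briarlake=22 Cedarfen=21 Dunmere=11 Fernhollow=15 Juniper=12 → close Briarlake (overflow 11)
  22÷5 = 4 each, +1 to first 2
Round 3: Ashgrove=17 Cedarfen=26 Dunmere=15 Fernhollow=19 Juniper=16 → close Cedarfen (overflow 14)
  26÷4 = 6 each, +1 to first 2
Round 4: Ashgrove=24 Dunmere=22 Fernhollow=25 Juniper=22 → close Dunmere (overflow 16)
  22÷3 = 7 each, +1 to first 1
Round 5: Ashgrove=32 Fernhollow=32 Juniper=29 → close Ashgrove (overflow 23)
  32÷2 = 16 each, +1 to first 0
Round 6: Fernhollow=48 Juniper=45 → close Juniper (overflow 35)
  45÷1 = 45 each, +1 to first 0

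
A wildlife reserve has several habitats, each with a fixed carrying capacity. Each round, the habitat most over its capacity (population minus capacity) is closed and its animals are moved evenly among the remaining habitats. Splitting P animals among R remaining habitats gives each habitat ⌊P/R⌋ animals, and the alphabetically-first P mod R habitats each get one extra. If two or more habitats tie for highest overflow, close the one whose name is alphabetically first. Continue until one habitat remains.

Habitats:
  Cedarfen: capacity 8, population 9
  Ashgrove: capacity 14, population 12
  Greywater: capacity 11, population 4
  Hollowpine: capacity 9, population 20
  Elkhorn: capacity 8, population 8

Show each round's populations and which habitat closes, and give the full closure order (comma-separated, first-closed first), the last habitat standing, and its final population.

Closure order: Hollowpine, Cedarfen, Elkhorn, Ashgrove
Last habitat: Greywater with 53 animals

Round 1: Ashgrove=12 Cedarfen=9 Elkhorn=8 Greywater=4 Hollowpine=20 → close Hollowpine (overflow 11)
  20÷4 = 5 each, +1 to first 0
Round 2: Ashgrove=17 Cedarfen=14 Elkhorn=13 Greywater=9 → close Cedarfen (overflow 6)
  14÷3 = 4 each, +1 to first 2
Round 3: Ashgrove=22 Elkhorn=18 Greywater=13 → close Elkhorn (overflow 10)
  18÷2 = 9 each, +1 to first 0
Round 4: Ashgrove=31 Greywater=22 → close Ashgrove (overflow 17)
  31÷1 = 31 each, +1 to first 0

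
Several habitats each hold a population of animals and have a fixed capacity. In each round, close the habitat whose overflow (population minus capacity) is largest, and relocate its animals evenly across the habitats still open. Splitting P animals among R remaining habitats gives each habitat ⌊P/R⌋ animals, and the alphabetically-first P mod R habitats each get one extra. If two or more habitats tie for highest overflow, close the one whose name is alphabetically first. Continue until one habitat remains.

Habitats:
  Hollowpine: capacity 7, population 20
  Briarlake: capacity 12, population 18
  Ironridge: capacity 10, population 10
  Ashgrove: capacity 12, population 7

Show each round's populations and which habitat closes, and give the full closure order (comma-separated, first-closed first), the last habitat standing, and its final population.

Round 1: Ashgrove=7 Briarlake=18 Hollowpine=20 Ironridge=10 → close Hollowpine (overflow 13)
  20÷3 = 6 each, +1 to first 2
Round 2: Ashgrove=14 Briarlake=25 Ironridge=16 → close Briarlake (overflow 13)
  25÷2 = 12 each, +1 to first 1
Round 3: Ashgrove=27 Ironridge=28 → close Ironridge (overflow 18)
  28÷1 = 28 each, +1 to first 0

Closure order: Hollowpine, Briarlake, Ironridge
Last habitat: Ashgrove with 55 animals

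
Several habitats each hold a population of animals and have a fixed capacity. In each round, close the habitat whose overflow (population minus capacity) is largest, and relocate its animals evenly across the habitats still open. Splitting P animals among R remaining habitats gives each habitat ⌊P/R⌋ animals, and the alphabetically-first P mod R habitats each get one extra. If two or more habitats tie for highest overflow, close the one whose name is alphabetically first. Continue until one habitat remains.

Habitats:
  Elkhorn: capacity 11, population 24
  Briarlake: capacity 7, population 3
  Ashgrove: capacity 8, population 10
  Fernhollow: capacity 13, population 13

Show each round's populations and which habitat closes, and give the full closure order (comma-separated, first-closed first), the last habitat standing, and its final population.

Round 1: Ashgrove=10 Briarlake=3 Elkhorn=24 Fernhollow=13 → close Elkhorn (overflow 13)
  24÷3 = 8 each, +1 to first 0
Round 2: Ashgrove=18 Briarlake=11 Fernhollow=21 → close Ashgrove (overflow 10)
  18÷2 = 9 each, +1 to first 0
Round 3: Briarlake=20 Fernhollow=30 → close Fernhollow (overflow 17)
  30÷1 = 30 each, +1 to first 0

Closure order: Elkhorn, Ashgrove, Fernhollow
Last habitat: Briarlake with 50 animals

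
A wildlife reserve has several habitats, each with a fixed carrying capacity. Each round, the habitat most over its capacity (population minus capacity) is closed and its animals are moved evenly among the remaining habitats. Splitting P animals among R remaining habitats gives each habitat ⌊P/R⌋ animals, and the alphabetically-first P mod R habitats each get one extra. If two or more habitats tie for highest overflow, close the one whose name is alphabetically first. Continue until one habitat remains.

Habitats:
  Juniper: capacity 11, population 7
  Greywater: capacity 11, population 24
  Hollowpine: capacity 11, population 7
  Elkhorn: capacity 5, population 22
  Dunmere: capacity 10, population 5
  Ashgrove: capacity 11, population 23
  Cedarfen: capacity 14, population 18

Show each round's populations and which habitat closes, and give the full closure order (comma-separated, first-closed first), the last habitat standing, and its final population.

Round 1: Ashgrove=23 Cedarfen=18 Dunmere=5 Elkhorn=22 Greywater=24 Hollowpine=7 Juniper=7 → close Elkhorn (overflow 17)
  22÷6 = 3 each, +1 to first 4
Round 2: Ashgrove=27 Cedarfen=22 Dunmere=9 Greywater=28 Hollowpine=10 Juniper=10 → close Greywater (overflow 17)
  28÷5 = 5 each, +1 to first 3
Round 3: Ashgrove=33 Cedarfen=28 Dunmere=15 Hollowpine=15 Juniper=15 → close Ashgrove (overflow 22)
  33÷4 = 8 each, +1 to first 1
Round 4: Cedarfen=37 Dunmere=23 Hollowpine=23 Juniper=23 → close Cedarfen (overflow 23)
  37÷3 = 12 each, +1 to first 1
Round 5: Dunmere=36 Hollowpine=35 Juniper=35 → close Dunmere (overflow 26)
  36÷2 = 18 each, +1 to first 0
Round 6: Hollowpine=53 Juniper=53 → close Hollowpine (overflow 42)
  53÷1 = 53 each, +1 to first 0

Closure order: Elkhorn, Greywater, Ashgrove, Cedarfen, Dunmere, Hollowpine
Last habitat: Juniper with 106 animals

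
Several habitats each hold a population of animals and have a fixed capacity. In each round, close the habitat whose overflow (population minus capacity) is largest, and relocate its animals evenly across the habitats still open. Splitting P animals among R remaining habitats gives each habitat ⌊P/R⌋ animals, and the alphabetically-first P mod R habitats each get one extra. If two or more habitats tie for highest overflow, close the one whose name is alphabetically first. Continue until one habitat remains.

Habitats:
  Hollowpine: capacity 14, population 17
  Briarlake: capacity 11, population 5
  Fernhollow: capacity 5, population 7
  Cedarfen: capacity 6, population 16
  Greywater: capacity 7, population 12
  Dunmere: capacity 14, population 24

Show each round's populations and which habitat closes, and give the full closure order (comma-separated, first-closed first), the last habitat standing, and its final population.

Closure order: Cedarfen, Dunmere, Greywater, Fernhollow, Hollowpine
Last habitat: Briarlake with 81 animals

Round 1: Briarlake=5 Cedarfen=16 Dunmere=24 Fernhollow=7 Greywater=12 Hollowpine=17 → close Cedarfen (overflow 10)
  16÷5 = 3 each, +1 to first 1
Round 2: Briarlake=9 Dunmere=27 Fernhollow=10 Greywater=15 Hollowpine=20 → close Dunmere (overflow 13)
  27÷4 = 6 each, +1 to first 3
Round 3: Briarlake=16 Fernhollow=17 Greywater=22 Hollowpine=26 → close Greywater (overflow 15)
  22÷3 = 7 each, +1 to first 1
Round 4: Briarlake=24 Fernhollow=24 Hollowpine=33 → close Fernhollow (overflow 19)
  24÷2 = 12 each, +1 to first 0
Round 5: Briarlake=36 Hollowpine=45 → close Hollowpine (overflow 31)
  45÷1 = 45 each, +1 to first 0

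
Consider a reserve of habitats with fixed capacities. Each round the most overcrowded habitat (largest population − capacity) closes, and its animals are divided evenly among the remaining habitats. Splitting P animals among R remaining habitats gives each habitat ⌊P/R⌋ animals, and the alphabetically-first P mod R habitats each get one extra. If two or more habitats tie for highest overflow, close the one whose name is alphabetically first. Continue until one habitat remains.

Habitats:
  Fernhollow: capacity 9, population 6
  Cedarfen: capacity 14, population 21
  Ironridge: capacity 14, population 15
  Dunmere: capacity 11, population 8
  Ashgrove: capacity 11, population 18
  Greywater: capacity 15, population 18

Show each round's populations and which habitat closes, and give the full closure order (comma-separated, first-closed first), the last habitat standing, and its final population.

Closure order: Ashgrove, Cedarfen, Greywater, Ironridge, Dunmere
Last habitat: Fernhollow with 86 animals

Round 1: Ashgrove=18 Cedarfen=21 Dunmere=8 Fernhollow=6 Greywater=18 Ironridge=15 → close Ashgrove (overflow 7)
  18÷5 = 3 each, +1 to first 3
Round 2: Cedarfen=25 Dunmere=12 Fernhollow=10 Greywater=21 Ironridge=18 → close Cedarfen (overflow 11)
  25÷4 = 6 each, +1 to first 1
Round 3: Dunmere=19 Fernhollow=16 Greywater=27 Ironridge=24 → close Greywater (overflow 12)
  27÷3 = 9 each, +1 to first 0
Round 4: Dunmere=28 Fernhollow=25 Ironridge=33 → close Ironridge (overflow 19)
  33÷2 = 16 each, +1 to first 1
Round 5: Dunmere=45 Fernhollow=41 → close Dunmere (overflow 34)
  45÷1 = 45 each, +1 to first 0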